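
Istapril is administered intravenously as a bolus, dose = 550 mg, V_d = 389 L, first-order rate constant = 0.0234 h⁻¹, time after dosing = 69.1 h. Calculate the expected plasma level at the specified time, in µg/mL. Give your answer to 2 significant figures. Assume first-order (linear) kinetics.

0.28 µg/mL

C₀ = Dose / Vd = 550.0 / 389 = 1.414 mg/L
C = C₀ · e^(−k·t) = 1.414 × e^(−0.02340 × 69.1)
  = 1.414 × 0.1985 = 0.2807 mg/L
(0.2807 mg/L = 0.2807 µg/mL)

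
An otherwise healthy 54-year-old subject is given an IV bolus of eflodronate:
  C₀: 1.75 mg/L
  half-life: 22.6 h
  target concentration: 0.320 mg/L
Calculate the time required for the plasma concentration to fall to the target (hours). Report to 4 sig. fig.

k = ln2 / t½ = 0.693147 / 22.6 = 0.03067 h⁻¹
t = ln(C₀ / C) / k = ln(1.750 / 0.320) / 0.03067
  = ln(5.469) / 0.03067 = 1.699 / 0.03067 = 55.40 h

55.40 h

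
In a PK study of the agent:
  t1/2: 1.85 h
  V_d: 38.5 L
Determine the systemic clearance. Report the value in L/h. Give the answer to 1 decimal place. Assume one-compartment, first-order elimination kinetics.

14.4 L/h

k = ln2 / t½ = 0.693147 / 1.85 = 0.3747 h⁻¹
CL = k × Vd = 0.3747 × 38.5 = 14.43 L/h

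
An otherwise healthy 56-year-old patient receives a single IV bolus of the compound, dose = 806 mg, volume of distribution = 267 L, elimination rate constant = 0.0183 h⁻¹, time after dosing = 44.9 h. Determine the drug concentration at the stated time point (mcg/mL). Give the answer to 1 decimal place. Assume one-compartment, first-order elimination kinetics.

C₀ = Dose / Vd = 806.0 / 267 = 3.019 mg/L
C = C₀ · e^(−k·t) = 3.019 × e^(−0.01830 × 44.9)
  = 3.019 × 0.4397 = 1.327 mg/L
(1.327 mg/L = 1.327 mcg/mL)

1.3 mcg/mL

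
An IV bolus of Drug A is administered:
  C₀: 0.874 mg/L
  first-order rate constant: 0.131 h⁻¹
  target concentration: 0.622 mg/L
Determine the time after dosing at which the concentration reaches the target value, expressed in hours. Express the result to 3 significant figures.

2.60 h

t = ln(C₀ / C) / k = ln(0.8740 / 0.622) / 0.1310
  = ln(1.405) / 0.1310 = 0.3400 / 0.1310 = 2.595 h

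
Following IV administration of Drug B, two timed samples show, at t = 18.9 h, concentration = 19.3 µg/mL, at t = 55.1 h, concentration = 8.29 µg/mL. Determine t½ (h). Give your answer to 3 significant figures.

29.7 h

k = ln(C₁/C₂) / (t₂ − t₁) = ln(19.3/8.29) / (55.1 − 18.9)
  = 0.8451 / 36.20 = 0.02335 h⁻¹
t½ = ln2 / k = 0.693147 / 0.02335 = 29.69 h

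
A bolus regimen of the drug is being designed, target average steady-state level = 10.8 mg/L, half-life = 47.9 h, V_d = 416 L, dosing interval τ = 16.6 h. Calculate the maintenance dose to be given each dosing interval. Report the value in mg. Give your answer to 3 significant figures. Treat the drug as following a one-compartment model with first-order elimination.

k = ln2 / t½ = 0.693147 / 47.9 = 0.01447 h⁻¹
CL = k × Vd = 0.01447 × 416 = 6.020 L/h
At steady state, Dose/τ = Css × CL.
Dose = Css × CL × τ = 10.8 × 6.020 × 16.6 = 1079 mg

1080 mg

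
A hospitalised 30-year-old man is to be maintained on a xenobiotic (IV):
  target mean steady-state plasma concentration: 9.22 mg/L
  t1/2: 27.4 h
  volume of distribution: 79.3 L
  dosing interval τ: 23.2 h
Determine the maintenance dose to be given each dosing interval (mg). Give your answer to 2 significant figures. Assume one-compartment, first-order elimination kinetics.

k = ln2 / t½ = 0.693147 / 27.4 = 0.02530 h⁻¹
CL = k × Vd = 0.02530 × 79.3 = 2.006 L/h
At steady state, Dose/τ = Css × CL.
Dose = Css × CL × τ = 9.22 × 2.006 × 23.2 = 429.1 mg

430 mg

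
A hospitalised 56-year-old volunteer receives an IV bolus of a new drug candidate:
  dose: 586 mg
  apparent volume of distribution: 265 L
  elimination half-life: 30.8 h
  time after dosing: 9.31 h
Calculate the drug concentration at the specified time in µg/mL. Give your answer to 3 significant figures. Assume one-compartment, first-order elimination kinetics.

1.79 µg/mL

C₀ = Dose / Vd = 586.0 / 265 = 2.211 mg/L
k = ln2 / t½ = 0.693147 / 30.8 = 0.02250 h⁻¹
C = C₀ · e^(−k·t) = 2.211 × e^(−0.02250 × 9.31)
  = 2.211 × 0.8110 = 1.793 mg/L
(1.793 mg/L = 1.793 µg/mL)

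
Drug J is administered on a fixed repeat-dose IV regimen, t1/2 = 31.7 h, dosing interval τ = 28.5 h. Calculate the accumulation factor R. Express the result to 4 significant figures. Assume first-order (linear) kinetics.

2.156

k = ln2 / t½ = 0.693147 / 31.7 = 0.02187 h⁻¹
e^(−kτ) = e^(−0.02187 × 28.5) = 0.5362
Accumulation ratio R = 1 / (1 − e^(−kτ)) = 1 / (1 − 0.5362) = 2.156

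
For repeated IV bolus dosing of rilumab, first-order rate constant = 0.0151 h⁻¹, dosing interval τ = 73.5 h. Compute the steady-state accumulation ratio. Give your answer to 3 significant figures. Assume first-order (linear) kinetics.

e^(−kτ) = e^(−0.01510 × 73.5) = 0.3296
Accumulation ratio R = 1 / (1 − e^(−kτ)) = 1 / (1 − 0.3296) = 1.492

1.49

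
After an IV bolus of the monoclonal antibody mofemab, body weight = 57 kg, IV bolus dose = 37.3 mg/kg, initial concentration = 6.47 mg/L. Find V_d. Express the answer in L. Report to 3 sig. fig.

329 L

Dose = 37.3 × 57 = 2126 mg
Vd = Dose / C₀ = 2126 / 6.47 = 328.6 L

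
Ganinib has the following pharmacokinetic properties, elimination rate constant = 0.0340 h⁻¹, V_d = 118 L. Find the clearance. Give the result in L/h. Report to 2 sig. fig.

CL = k × Vd = 0.0340 × 118 = 4.012 L/h

4.0 L/h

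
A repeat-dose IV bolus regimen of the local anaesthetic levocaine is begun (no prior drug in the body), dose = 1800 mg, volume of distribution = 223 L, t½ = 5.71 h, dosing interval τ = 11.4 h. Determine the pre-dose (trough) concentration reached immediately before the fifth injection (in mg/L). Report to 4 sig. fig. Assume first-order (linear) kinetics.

2.689 mg/L

C₀ per dose = Dose / Vd = 1800 / 223 = 8.072 mg/L
k = ln2 / t½ = 0.693147 / 5.71 = 0.1214 h⁻¹
Fraction remaining after one interval: r = e^(−kτ) = e^(−0.1214 × 11.4) = 0.2506
Before dose 5, 4 doses have been given (aged 1τ, 2τ, 3τ, 4τ).
C_trough = C₀ × (r + r² + … + r^4) = C₀ × r(1−r^4)/(1−r)
        = 8.072 × 0.2506 × (1 − 0.003944) / (1 − 0.2506) = 2.689 mg/L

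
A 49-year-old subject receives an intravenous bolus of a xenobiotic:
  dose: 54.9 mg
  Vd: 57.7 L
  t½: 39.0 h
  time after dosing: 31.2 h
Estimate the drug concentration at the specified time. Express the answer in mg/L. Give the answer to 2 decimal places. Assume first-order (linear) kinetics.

0.55 mg/L

C₀ = Dose / Vd = 54.90 / 57.7 = 0.9515 mg/L
k = ln2 / t½ = 0.693147 / 39.0 = 0.01777 h⁻¹
C = C₀ · e^(−k·t) = 0.9515 × e^(−0.01777 × 31.2)
  = 0.9515 × 0.5744 = 0.5465 mg/L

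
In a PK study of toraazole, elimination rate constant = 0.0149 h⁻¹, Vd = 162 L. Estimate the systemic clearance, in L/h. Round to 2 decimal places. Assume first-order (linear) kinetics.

2.41 L/h

CL = k × Vd = 0.0149 × 162 = 2.414 L/h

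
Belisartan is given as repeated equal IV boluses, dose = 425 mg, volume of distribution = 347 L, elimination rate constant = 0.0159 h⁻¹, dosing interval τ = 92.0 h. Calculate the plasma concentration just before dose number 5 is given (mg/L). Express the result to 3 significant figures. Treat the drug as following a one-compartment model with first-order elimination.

0.368 mg/L

C₀ per dose = Dose / Vd = 425 / 347 = 1.225 mg/L
Fraction remaining after one interval: r = e^(−kτ) = e^(−0.01590 × 92.0) = 0.2316
Before dose 5, 4 doses have been given (aged 1τ, 2τ, 3τ, 4τ).
C_trough = C₀ × (r + r² + … + r^4) = C₀ × r(1−r^4)/(1−r)
        = 1.225 × 0.2316 × (1 − 0.002877) / (1 − 0.2316) = 0.3682 mg/L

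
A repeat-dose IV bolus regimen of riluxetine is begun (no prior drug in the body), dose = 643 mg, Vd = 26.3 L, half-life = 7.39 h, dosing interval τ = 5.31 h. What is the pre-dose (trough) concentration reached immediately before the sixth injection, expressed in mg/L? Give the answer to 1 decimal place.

34.7 mg/L

C₀ per dose = Dose / Vd = 643 / 26.3 = 24.45 mg/L
k = ln2 / t½ = 0.693147 / 7.39 = 0.09380 h⁻¹
Fraction remaining after one interval: r = e^(−kτ) = e^(−0.09380 × 5.31) = 0.6077
Before dose 6, 5 doses have been given (aged 1τ, 2τ, 3τ, 4τ, 5τ).
C_trough = C₀ × (r + r² + … + r^5) = C₀ × r(1−r^5)/(1−r)
        = 24.45 × 0.6077 × (1 − 0.08288) / (1 − 0.6077) = 34.74 mg/L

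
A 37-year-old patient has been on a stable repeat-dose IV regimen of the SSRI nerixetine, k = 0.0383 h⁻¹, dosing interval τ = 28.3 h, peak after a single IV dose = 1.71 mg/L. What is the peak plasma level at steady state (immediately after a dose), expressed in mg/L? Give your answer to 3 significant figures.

e^(−kτ) = e^(−0.03830 × 28.3) = 0.3383
Accumulation ratio R = 1 / (1 − e^(−kτ)) = 1 / (1 − 0.3383) = 1.511
Steady-state peak = C₀ × R = 1.71 × 1.511 = 2.584 mg/L

2.58 mg/L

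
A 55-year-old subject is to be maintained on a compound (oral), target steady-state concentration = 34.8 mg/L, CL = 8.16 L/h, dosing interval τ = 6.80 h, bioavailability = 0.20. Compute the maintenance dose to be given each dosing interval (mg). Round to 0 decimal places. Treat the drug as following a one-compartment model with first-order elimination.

At steady state, F × (Dose/τ) = Css × CL.
Dose = Css × CL × τ / F = 34.8 × 8.160 × 6.80 / 0.20 = 9655 mg

9655 mg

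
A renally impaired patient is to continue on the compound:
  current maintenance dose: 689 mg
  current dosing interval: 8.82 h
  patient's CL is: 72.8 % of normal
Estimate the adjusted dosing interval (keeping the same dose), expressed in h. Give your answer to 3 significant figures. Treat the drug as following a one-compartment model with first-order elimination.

To keep the same average steady-state level, dosing rate must scale with clearance.
CL ratio = 72.8 / 100 = 0.7280
New interval (same dose) = 8.82 / 0.7280 = 12.12 h

12.1 h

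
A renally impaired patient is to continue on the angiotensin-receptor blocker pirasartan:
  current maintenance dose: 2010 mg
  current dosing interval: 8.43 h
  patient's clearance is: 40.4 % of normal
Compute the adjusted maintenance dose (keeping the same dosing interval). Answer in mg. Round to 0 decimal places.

812 mg

To keep the same average steady-state level, dosing rate must scale with clearance.
CL ratio = 40.4 / 100 = 0.4040
New dose (same interval) = 2010 × 0.4040 = 812.0 mg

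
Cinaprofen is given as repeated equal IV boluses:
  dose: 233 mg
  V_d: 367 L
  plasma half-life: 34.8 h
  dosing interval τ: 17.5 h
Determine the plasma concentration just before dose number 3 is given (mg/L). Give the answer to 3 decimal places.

0.764 mg/L

C₀ per dose = Dose / Vd = 233 / 367 = 0.6349 mg/L
k = ln2 / t½ = 0.693147 / 34.8 = 0.01992 h⁻¹
Fraction remaining after one interval: r = e^(−kτ) = e^(−0.01992 × 17.5) = 0.7057
Before dose 3, 2 doses have been given (aged 1τ, 2τ).
C_trough = C₀ × (r + r²) = 0.6349 × (0.7057 + 0.4980) = 0.7642 mg/L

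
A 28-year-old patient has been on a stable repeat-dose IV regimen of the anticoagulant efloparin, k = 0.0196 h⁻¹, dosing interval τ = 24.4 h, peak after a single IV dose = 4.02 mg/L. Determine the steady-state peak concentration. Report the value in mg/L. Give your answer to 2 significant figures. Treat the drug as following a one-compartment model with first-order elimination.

11 mg/L

e^(−kτ) = e^(−0.01960 × 24.4) = 0.6199
Accumulation ratio R = 1 / (1 − e^(−kτ)) = 1 / (1 − 0.6199) = 2.631
Steady-state peak = C₀ × R = 4.02 × 2.631 = 10.58 mg/L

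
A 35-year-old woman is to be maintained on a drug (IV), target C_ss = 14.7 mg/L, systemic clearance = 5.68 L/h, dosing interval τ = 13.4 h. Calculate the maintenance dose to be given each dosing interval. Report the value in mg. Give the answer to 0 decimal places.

1119 mg

At steady state, Dose/τ = Css × CL.
Dose = Css × CL × τ = 14.7 × 5.680 × 13.4 = 1119 mg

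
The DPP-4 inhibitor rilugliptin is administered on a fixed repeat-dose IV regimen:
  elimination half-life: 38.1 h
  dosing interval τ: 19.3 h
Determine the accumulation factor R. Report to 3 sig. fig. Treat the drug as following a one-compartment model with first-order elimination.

k = ln2 / t½ = 0.693147 / 38.1 = 0.01819 h⁻¹
e^(−kτ) = e^(−0.01819 × 19.3) = 0.7039
Accumulation ratio R = 1 / (1 − e^(−kτ)) = 1 / (1 − 0.7039) = 3.377

3.38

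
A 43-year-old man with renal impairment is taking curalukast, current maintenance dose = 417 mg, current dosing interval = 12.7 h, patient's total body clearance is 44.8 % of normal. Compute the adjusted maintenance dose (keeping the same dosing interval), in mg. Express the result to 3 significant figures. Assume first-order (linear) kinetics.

To keep the same average steady-state level, dosing rate must scale with clearance.
CL ratio = 44.8 / 100 = 0.4480
New dose (same interval) = 417 × 0.4480 = 186.8 mg

187 mg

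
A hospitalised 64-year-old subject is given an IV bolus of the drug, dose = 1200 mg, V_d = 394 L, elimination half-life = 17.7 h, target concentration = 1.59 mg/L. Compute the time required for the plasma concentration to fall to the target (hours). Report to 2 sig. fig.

C₀ = Dose / Vd = 1200 / 394 = 3.046 mg/L
k = ln2 / t½ = 0.693147 / 17.7 = 0.03916 h⁻¹
t = ln(C₀ / C) / k = ln(3.046 / 1.59) / 0.03916
  = ln(1.916) / 0.03916 = 0.6502 / 0.03916 = 16.60 h

17 h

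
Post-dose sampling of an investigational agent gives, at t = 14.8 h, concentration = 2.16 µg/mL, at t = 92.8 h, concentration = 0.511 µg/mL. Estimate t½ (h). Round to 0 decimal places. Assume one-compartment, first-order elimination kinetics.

38 h

k = ln(C₁/C₂) / (t₂ − t₁) = ln(2.16/0.511) / (92.8 − 14.8)
  = 1.441 / 78.00 = 0.01847 h⁻¹
t½ = ln2 / k = 0.693147 / 0.01847 = 37.53 h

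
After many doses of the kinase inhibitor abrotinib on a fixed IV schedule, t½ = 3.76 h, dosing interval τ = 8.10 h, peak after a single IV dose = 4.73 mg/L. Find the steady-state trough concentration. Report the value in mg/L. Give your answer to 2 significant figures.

1.4 mg/L

k = ln2 / t½ = 0.693147 / 3.76 = 0.1843 h⁻¹
e^(−kτ) = e^(−0.1843 × 8.10) = 0.2247
Accumulation ratio R = 1 / (1 − e^(−kτ)) = 1 / (1 − 0.2247) = 1.290
Steady-state trough = C₀ × R × e^(−kτ) = 4.73 × 1.290 × 0.2247 = 1.371 mg/L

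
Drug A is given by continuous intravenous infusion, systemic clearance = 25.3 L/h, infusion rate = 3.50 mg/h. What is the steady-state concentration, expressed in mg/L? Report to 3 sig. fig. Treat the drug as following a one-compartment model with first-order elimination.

0.138 mg/L

At steady state Css = R₀ / CL = 3.50 / 25.30 = 0.1383 mg/L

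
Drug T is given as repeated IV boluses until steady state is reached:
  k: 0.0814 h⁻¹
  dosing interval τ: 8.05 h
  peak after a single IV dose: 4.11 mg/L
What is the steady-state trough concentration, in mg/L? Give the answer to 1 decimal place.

e^(−kτ) = e^(−0.08140 × 8.05) = 0.5193
Accumulation ratio R = 1 / (1 − e^(−kτ)) = 1 / (1 − 0.5193) = 2.080
Steady-state trough = C₀ × R × e^(−kτ) = 4.11 × 2.080 × 0.5193 = 4.439 mg/L

4.4 mg/L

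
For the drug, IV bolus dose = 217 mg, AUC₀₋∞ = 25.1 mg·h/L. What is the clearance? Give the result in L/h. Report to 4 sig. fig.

8.645 L/h

CL = Dose / AUC = 217 / 25.1 = 8.645 L/h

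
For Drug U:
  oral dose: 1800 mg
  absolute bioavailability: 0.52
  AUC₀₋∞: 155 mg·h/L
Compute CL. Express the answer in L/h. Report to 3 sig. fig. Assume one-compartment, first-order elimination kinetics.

CL = F·Dose / AUC = 0.52 × 1800 / 155 = 6.039 L/h

6.04 L/h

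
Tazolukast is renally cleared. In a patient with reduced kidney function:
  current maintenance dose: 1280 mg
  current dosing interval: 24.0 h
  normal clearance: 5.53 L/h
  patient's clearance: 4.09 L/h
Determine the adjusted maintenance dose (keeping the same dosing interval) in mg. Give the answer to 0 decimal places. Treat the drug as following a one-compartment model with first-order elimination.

To keep the same average steady-state level, dosing rate must scale with clearance.
CL ratio = 4.09 / 5.53 = 0.7396
New dose (same interval) = 1280 × 0.7396 = 946.7 mg

947 mg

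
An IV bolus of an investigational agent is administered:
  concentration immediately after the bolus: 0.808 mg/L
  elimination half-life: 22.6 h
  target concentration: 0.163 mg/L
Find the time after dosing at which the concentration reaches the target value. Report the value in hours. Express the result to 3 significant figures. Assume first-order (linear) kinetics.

52.2 h

k = ln2 / t½ = 0.693147 / 22.6 = 0.03067 h⁻¹
t = ln(C₀ / C) / k = ln(0.8080 / 0.163) / 0.03067
  = ln(4.957) / 0.03067 = 1.601 / 0.03067 = 52.20 h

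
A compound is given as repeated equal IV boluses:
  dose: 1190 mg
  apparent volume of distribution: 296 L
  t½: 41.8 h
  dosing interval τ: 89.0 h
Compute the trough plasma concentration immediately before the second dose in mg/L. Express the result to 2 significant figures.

C₀ per dose = Dose / Vd = 1190 / 296 = 4.020 mg/L
k = ln2 / t½ = 0.693147 / 41.8 = 0.01658 h⁻¹
Fraction remaining after one interval: r = e^(−kτ) = e^(−0.01658 × 89.0) = 0.2286
Before dose 2, 1 dose has been given (aged 1τ).
C_trough = C₀ × r = 4.020 × 0.2286 = 0.9190 mg/L

0.92 mg/L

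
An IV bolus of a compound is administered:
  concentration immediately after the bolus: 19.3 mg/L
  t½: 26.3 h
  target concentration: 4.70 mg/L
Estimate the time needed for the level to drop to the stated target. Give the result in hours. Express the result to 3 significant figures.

53.6 h

k = ln2 / t½ = 0.693147 / 26.3 = 0.02636 h⁻¹
t = ln(C₀ / C) / k = ln(19.30 / 4.70) / 0.02636
  = ln(4.106) / 0.02636 = 1.412 / 0.02636 = 53.57 h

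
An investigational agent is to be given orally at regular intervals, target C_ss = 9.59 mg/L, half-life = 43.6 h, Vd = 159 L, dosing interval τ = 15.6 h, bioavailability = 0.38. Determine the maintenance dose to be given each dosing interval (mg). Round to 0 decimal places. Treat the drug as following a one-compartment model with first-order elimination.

995 mg

k = ln2 / t½ = 0.693147 / 43.6 = 0.01590 h⁻¹
CL = k × Vd = 0.01590 × 159 = 2.528 L/h
At steady state, F × (Dose/τ) = Css × CL.
Dose = Css × CL × τ / F = 9.59 × 2.528 × 15.6 / 0.38 = 995.3 mg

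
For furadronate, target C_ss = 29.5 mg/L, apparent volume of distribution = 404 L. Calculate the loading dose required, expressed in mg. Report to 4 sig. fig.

LD = Css × Vd = 29.5 × 404 = 11920 mg

11920 mg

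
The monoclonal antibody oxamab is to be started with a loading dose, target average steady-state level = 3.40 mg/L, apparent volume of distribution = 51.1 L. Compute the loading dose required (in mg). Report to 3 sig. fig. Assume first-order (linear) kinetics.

174 mg

LD = Css × Vd = 3.40 × 51.1 = 173.7 mg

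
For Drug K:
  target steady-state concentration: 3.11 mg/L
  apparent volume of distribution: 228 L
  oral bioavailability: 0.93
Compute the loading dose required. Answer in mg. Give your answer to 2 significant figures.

LD = Css × Vd / F = 3.11 × 228 / 0.93 = 762.5 mg

760 mg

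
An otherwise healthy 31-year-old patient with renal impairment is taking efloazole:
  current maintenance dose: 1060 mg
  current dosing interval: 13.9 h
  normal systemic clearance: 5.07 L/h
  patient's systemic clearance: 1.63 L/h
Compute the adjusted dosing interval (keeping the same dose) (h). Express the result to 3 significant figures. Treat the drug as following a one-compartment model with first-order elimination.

To keep the same average steady-state level, dosing rate must scale with clearance.
CL ratio = 1.63 / 5.07 = 0.3215
New interval (same dose) = 13.9 / 0.3215 = 43.23 h

43.2 h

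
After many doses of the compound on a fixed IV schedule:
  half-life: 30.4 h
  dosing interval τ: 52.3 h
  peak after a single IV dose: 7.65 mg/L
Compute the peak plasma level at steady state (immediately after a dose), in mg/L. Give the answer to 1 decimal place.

k = ln2 / t½ = 0.693147 / 30.4 = 0.02280 h⁻¹
e^(−kτ) = e^(−0.02280 × 52.3) = 0.3035
Accumulation ratio R = 1 / (1 − e^(−kτ)) = 1 / (1 − 0.3035) = 1.436
Steady-state peak = C₀ × R = 7.65 × 1.436 = 10.99 mg/L

11.0 mg/L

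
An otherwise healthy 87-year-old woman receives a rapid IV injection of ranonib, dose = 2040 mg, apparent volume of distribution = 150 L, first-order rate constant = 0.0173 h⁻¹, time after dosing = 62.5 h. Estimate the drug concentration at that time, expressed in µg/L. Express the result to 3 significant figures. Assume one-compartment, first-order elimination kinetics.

C₀ = Dose / Vd = 2040 / 150 = 13.60 mg/L
C = C₀ · e^(−k·t) = 13.60 × e^(−0.01730 × 62.5)
  = 13.60 × 0.3392 = 4.613 mg/L
Convert: 4.613 mg/L × 1000 = 4613 µg/L

4610 µg/L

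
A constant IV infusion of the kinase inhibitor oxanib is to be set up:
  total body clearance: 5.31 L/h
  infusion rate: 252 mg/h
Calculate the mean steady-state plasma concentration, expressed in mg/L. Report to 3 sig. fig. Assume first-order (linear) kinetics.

At steady state Css = R₀ / CL = 252 / 5.310 = 47.46 mg/L

47.5 mg/L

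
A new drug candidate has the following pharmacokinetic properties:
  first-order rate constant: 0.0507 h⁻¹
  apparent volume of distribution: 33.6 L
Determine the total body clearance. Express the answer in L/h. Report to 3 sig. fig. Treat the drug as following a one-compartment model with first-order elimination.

1.70 L/h

CL = k × Vd = 0.0507 × 33.6 = 1.704 L/h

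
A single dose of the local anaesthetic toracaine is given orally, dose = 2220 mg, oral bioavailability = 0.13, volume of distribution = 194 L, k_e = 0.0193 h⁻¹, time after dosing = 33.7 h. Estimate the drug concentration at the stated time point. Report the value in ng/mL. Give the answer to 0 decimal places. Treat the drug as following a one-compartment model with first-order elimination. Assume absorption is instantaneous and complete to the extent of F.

776 ng/mL

Amount reaching circulation = F × Dose = 0.13 × 2220 = 288.6 mg
C₀ = F·Dose / Vd = 288.6 / 194 = 1.488 mg/L
C = C₀ · e^(−k·t) = 1.488 × e^(−0.01930 × 33.7)
  = 1.488 × 0.5218 = 0.7764 mg/L
Convert: 0.7764 mg/L × 1000 = 776.4 ng/mL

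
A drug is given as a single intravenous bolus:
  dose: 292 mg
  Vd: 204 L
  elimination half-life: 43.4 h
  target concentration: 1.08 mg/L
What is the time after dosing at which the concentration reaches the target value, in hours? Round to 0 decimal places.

18 h

C₀ = Dose / Vd = 292.0 / 204 = 1.431 mg/L
k = ln2 / t½ = 0.693147 / 43.4 = 0.01597 h⁻¹
t = ln(C₀ / C) / k = ln(1.431 / 1.08) / 0.01597
  = ln(1.325) / 0.01597 = 0.2814 / 0.01597 = 17.62 h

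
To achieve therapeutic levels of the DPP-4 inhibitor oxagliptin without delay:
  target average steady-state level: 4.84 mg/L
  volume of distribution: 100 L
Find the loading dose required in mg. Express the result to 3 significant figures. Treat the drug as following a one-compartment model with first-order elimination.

484 mg

LD = Css × Vd = 4.84 × 100 = 484.0 mg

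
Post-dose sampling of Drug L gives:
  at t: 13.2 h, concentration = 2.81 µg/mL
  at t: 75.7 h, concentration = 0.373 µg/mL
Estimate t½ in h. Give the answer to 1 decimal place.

21.5 h

k = ln(C₁/C₂) / (t₂ − t₁) = ln(2.81/0.373) / (75.7 − 13.2)
  = 2.019 / 62.50 = 0.03230 h⁻¹
t½ = ln2 / k = 0.693147 / 0.03230 = 21.46 h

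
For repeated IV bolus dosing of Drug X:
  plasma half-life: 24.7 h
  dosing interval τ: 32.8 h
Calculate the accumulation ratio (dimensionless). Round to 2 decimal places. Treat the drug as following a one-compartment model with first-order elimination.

k = ln2 / t½ = 0.693147 / 24.7 = 0.02806 h⁻¹
e^(−kτ) = e^(−0.02806 × 32.8) = 0.3984
Accumulation ratio R = 1 / (1 − e^(−kτ)) = 1 / (1 − 0.3984) = 1.662

1.66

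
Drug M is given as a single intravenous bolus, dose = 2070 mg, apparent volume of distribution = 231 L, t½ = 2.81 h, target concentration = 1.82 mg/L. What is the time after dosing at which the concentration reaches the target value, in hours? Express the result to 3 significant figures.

6.46 h

C₀ = Dose / Vd = 2070 / 231 = 8.961 mg/L
k = ln2 / t½ = 0.693147 / 2.81 = 0.2467 h⁻¹
t = ln(C₀ / C) / k = ln(8.961 / 1.82) / 0.2467
  = ln(4.924) / 0.2467 = 1.594 / 0.2467 = 6.461 h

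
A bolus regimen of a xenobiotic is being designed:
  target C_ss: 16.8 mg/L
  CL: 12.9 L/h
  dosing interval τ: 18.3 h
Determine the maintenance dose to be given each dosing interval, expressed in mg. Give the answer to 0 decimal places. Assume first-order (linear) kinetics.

At steady state, Dose/τ = Css × CL.
Dose = Css × CL × τ = 16.8 × 12.90 × 18.3 = 3966 mg

3966 mg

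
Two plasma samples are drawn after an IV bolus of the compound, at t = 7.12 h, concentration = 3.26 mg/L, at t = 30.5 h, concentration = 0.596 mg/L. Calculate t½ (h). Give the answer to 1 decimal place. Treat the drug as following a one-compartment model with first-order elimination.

k = ln(C₁/C₂) / (t₂ − t₁) = ln(3.26/0.596) / (30.5 − 7.12)
  = 1.699 / 23.38 = 0.07267 h⁻¹
t½ = ln2 / k = 0.693147 / 0.07267 = 9.538 h

9.5 h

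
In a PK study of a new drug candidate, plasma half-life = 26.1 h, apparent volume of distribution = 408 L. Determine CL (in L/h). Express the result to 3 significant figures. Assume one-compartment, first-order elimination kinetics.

k = ln2 / t½ = 0.693147 / 26.1 = 0.02656 h⁻¹
CL = k × Vd = 0.02656 × 408 = 10.84 L/h

10.8 L/h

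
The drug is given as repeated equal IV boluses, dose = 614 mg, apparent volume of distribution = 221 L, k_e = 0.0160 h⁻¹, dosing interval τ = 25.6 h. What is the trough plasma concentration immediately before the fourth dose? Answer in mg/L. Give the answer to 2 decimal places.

C₀ per dose = Dose / Vd = 614 / 221 = 2.778 mg/L
Fraction remaining after one interval: r = e^(−kτ) = e^(−0.01600 × 25.6) = 0.6639
Before dose 4, 3 doses have been given (aged 1τ, 2τ, 3τ).
C_trough = C₀ × (r + r² + … + r^3) = C₀ × r(1−r^3)/(1−r)
        = 2.778 × 0.6639 × (1 − 0.2926) / (1 − 0.6639) = 3.882 mg/L

3.88 mg/L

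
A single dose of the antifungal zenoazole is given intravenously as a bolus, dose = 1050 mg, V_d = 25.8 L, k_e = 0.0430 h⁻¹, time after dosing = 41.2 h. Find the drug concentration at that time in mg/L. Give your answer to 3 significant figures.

C₀ = Dose / Vd = 1050 / 25.8 = 40.70 mg/L
C = C₀ · e^(−k·t) = 40.70 × e^(−0.04300 × 41.2)
  = 40.70 × 0.1701 = 6.923 mg/L

6.92 mg/L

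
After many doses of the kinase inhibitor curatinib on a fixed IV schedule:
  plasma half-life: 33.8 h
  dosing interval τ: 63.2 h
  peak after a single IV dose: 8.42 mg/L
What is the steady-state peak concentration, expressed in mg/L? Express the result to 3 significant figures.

k = ln2 / t½ = 0.693147 / 33.8 = 0.02051 h⁻¹
e^(−kτ) = e^(−0.02051 × 63.2) = 0.2736
Accumulation ratio R = 1 / (1 − e^(−kτ)) = 1 / (1 − 0.2736) = 1.377
Steady-state peak = C₀ × R = 8.42 × 1.377 = 11.59 mg/L

11.6 mg/L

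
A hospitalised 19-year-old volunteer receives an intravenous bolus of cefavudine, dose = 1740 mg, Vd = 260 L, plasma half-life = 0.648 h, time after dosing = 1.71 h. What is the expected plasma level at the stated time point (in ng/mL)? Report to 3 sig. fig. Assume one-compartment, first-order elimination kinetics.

C₀ = Dose / Vd = 1740 / 260 = 6.692 mg/L
k = ln2 / t½ = 0.693147 / 0.648 = 1.070 h⁻¹
C = C₀ · e^(−k·t) = 6.692 × e^(−1.070 × 1.71)
  = 6.692 × 0.1605 = 1.074 mg/L
Convert: 1.074 mg/L × 1000 = 1074 ng/mL

1070 ng/mL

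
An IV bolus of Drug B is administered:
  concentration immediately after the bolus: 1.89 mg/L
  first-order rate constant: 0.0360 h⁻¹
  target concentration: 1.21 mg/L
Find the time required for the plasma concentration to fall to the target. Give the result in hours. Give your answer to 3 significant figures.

12.4 h

t = ln(C₀ / C) / k = ln(1.890 / 1.21) / 0.03600
  = ln(1.562) / 0.03600 = 0.4460 / 0.03600 = 12.39 h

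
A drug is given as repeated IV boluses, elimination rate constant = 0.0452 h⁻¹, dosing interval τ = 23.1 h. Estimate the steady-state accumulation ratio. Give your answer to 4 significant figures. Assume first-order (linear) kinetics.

1.543

e^(−kτ) = e^(−0.04520 × 23.1) = 0.3520
Accumulation ratio R = 1 / (1 − e^(−kτ)) = 1 / (1 − 0.3520) = 1.543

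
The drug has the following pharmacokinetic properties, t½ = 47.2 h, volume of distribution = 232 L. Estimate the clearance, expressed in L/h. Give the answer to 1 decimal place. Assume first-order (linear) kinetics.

k = ln2 / t½ = 0.693147 / 47.2 = 0.01469 h⁻¹
CL = k × Vd = 0.01469 × 232 = 3.408 L/h

3.4 L/h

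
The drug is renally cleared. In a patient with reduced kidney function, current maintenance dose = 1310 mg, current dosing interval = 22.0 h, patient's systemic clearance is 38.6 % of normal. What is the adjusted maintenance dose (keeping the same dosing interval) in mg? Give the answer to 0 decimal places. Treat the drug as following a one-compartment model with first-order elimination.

To keep the same average steady-state level, dosing rate must scale with clearance.
CL ratio = 38.6 / 100 = 0.3860
New dose (same interval) = 1310 × 0.3860 = 505.7 mg

506 mg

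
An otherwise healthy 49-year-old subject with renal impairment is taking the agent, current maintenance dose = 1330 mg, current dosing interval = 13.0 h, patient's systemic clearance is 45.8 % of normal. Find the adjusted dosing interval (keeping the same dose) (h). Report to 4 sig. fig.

28.38 h

To keep the same average steady-state level, dosing rate must scale with clearance.
CL ratio = 45.8 / 100 = 0.4580
New interval (same dose) = 13.0 / 0.4580 = 28.38 h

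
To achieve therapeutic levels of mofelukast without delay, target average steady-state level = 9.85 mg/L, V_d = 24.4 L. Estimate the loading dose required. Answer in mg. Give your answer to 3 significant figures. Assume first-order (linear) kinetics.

LD = Css × Vd = 9.85 × 24.4 = 240.3 mg

240 mg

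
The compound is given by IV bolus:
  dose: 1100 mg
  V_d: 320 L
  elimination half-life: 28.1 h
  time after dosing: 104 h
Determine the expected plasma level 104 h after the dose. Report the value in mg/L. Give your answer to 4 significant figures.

C₀ = Dose / Vd = 1100 / 320 = 3.438 mg/L
k = ln2 / t½ = 0.693147 / 28.1 = 0.02467 h⁻¹
C = C₀ · e^(−k·t) = 3.438 × e^(−0.02467 × 104)
  = 3.438 × 0.07687 = 0.2643 mg/L

0.2643 mg/L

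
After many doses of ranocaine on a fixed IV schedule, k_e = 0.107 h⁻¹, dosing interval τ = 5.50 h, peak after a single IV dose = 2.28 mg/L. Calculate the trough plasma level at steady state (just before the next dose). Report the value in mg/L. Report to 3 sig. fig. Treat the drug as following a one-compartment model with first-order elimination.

2.85 mg/L

e^(−kτ) = e^(−0.1070 × 5.50) = 0.5552
Accumulation ratio R = 1 / (1 − e^(−kτ)) = 1 / (1 − 0.5552) = 2.248
Steady-state trough = C₀ × R × e^(−kτ) = 2.28 × 2.248 × 0.5552 = 2.846 mg/L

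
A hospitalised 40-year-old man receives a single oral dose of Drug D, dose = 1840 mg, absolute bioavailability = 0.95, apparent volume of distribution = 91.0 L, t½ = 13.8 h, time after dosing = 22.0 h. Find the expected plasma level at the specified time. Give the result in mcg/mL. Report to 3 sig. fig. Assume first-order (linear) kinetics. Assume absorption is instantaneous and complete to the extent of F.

Amount reaching circulation = F × Dose = 0.95 × 1840 = 1748 mg
C₀ = F·Dose / Vd = 1748 / 91.0 = 19.21 mg/L
k = ln2 / t½ = 0.693147 / 13.8 = 0.05023 h⁻¹
C = C₀ · e^(−k·t) = 19.21 × e^(−0.05023 × 22.0)
  = 19.21 × 0.3312 = 6.362 mg/L
(6.362 mg/L = 6.362 mcg/mL)

6.36 mcg/mL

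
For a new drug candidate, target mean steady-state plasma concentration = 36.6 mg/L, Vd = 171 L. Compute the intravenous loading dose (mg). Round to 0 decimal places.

6259 mg

LD = Css × Vd = 36.6 × 171 = 6259 mg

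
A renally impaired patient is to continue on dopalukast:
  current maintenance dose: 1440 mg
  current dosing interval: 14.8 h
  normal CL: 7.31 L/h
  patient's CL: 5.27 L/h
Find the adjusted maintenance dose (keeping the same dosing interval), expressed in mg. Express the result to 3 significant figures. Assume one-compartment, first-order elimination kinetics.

To keep the same average steady-state level, dosing rate must scale with clearance.
CL ratio = 5.27 / 7.31 = 0.7209
New dose (same interval) = 1440 × 0.7209 = 1038 mg

1040 mg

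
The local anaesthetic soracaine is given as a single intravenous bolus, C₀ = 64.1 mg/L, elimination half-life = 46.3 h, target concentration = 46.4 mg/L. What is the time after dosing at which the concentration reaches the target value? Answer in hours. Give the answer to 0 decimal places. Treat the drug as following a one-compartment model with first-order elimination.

k = ln2 / t½ = 0.693147 / 46.3 = 0.01497 h⁻¹
t = ln(C₀ / C) / k = ln(64.10 / 46.4) / 0.01497
  = ln(1.381) / 0.01497 = 0.3228 / 0.01497 = 21.56 h

22 h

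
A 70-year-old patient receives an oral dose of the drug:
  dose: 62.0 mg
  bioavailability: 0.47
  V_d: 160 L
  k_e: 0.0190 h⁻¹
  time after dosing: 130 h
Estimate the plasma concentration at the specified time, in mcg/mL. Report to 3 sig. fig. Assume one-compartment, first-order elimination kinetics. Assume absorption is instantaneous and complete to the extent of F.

Amount reaching circulation = F × Dose = 0.47 × 62.00 = 29.14 mg
C₀ = F·Dose / Vd = 29.14 / 160 = 0.1821 mg/L
C = C₀ · e^(−k·t) = 0.1821 × e^(−0.01900 × 130)
  = 0.1821 × 0.08458 = 0.01540 mg/L
(0.01540 mg/L = 0.01540 mcg/mL)

0.0154 mcg/mL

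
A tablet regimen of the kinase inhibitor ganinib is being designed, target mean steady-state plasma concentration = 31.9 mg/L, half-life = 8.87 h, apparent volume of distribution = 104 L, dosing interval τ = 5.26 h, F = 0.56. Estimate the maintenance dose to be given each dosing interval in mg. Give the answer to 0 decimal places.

k = ln2 / t½ = 0.693147 / 8.87 = 0.07815 h⁻¹
CL = k × Vd = 0.07815 × 104 = 8.128 L/h
At steady state, F × (Dose/τ) = Css × CL.
Dose = Css × CL × τ / F = 31.9 × 8.128 × 5.26 / 0.56 = 2435 mg

2435 mg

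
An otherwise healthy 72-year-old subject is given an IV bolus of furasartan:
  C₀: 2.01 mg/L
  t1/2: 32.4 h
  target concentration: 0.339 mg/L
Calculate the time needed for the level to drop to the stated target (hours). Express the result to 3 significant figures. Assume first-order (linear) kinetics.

k = ln2 / t½ = 0.693147 / 32.4 = 0.02139 h⁻¹
t = ln(C₀ / C) / k = ln(2.010 / 0.339) / 0.02139
  = ln(5.929) / 0.02139 = 1.780 / 0.02139 = 83.22 h

83.2 h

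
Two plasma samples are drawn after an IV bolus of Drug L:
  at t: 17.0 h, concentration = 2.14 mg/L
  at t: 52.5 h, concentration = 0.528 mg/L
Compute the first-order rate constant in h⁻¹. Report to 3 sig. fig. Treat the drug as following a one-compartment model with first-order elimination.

0.0394 h⁻¹

k = ln(C₁/C₂) / (t₂ − t₁) = ln(2.14/0.528) / (52.5 − 17.0)
  = 1.399 / 35.50 = 0.03941 h⁻¹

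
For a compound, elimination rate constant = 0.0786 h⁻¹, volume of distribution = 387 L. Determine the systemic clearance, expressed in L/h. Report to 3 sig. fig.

CL = k × Vd = 0.0786 × 387 = 30.42 L/h

30.4 L/h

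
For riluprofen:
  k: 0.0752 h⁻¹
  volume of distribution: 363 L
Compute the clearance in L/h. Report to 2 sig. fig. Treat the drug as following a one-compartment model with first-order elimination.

CL = k × Vd = 0.0752 × 363 = 27.30 L/h

27 L/h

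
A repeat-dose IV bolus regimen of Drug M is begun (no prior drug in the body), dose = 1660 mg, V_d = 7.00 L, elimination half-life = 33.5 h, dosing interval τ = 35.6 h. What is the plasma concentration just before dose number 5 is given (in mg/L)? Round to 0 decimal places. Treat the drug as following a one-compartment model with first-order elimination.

C₀ per dose = Dose / Vd = 1660 / 7.00 = 237.1 mg/L
k = ln2 / t½ = 0.693147 / 33.5 = 0.02069 h⁻¹
Fraction remaining after one interval: r = e^(−kτ) = e^(−0.02069 × 35.6) = 0.4788
Before dose 5, 4 doses have been given (aged 1τ, 2τ, 3τ, 4τ).
C_trough = C₀ × (r + r² + … + r^4) = C₀ × r(1−r^4)/(1−r)
        = 237.1 × 0.4788 × (1 − 0.05256) / (1 − 0.4788) = 206.4 mg/L

206 mg/L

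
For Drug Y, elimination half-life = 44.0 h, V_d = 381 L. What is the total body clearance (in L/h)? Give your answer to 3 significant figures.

k = ln2 / t½ = 0.693147 / 44.0 = 0.01575 h⁻¹
CL = k × Vd = 0.01575 × 381 = 6.001 L/h

6.00 L/h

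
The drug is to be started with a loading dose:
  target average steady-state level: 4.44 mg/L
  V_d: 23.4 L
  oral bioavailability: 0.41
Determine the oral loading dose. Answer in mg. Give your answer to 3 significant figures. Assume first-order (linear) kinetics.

LD = Css × Vd / F = 4.44 × 23.4 / 0.41 = 253.4 mg

253 mg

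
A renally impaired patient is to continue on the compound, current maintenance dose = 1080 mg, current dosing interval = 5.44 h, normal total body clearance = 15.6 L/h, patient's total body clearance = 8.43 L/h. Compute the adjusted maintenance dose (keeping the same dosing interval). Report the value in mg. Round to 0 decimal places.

To keep the same average steady-state level, dosing rate must scale with clearance.
CL ratio = 8.43 / 15.6 = 0.5404
New dose (same interval) = 1080 × 0.5404 = 583.6 mg

584 mg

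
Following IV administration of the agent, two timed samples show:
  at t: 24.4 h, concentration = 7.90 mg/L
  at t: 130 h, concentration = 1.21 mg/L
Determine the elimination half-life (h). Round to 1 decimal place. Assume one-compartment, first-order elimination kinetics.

k = ln(C₁/C₂) / (t₂ − t₁) = ln(7.90/1.21) / (130 − 24.4)
  = 1.876 / 105.6 = 0.01777 h⁻¹
t½ = ln2 / k = 0.693147 / 0.01777 = 39.01 h

39.0 h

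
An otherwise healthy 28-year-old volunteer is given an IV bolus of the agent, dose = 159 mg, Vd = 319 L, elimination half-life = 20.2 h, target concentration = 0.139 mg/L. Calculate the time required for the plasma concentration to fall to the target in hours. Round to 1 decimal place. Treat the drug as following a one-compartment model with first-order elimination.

37.2 h

C₀ = Dose / Vd = 159.0 / 319 = 0.4984 mg/L
k = ln2 / t½ = 0.693147 / 20.2 = 0.03431 h⁻¹
t = ln(C₀ / C) / k = ln(0.4984 / 0.139) / 0.03431
  = ln(3.586) / 0.03431 = 1.277 / 0.03431 = 37.22 h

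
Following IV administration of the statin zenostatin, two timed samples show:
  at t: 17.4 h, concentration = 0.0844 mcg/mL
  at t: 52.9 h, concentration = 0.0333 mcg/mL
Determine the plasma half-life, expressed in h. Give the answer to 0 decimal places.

k = ln(C₁/C₂) / (t₂ − t₁) = ln(0.0844/0.0333) / (52.9 − 17.4)
  = 0.9300 / 35.50 = 0.02620 h⁻¹
t½ = ln2 / k = 0.693147 / 0.02620 = 26.46 h

26 h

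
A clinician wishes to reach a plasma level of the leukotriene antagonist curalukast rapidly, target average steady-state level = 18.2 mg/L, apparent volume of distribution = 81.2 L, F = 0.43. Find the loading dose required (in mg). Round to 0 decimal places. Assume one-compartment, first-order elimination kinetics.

LD = Css × Vd / F = 18.2 × 81.2 / 0.43 = 3437 mg

3437 mg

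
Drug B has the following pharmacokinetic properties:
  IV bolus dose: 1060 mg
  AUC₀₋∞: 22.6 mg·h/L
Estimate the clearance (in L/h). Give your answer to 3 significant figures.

46.9 L/h

CL = Dose / AUC = 1060 / 22.6 = 46.90 L/h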